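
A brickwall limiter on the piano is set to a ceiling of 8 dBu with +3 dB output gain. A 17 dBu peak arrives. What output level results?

The limiter clamps the peak to its 8 dBu ceiling.
Output gain then adds 3 dB: 8 + 3 = 11 dBu.

11 dBu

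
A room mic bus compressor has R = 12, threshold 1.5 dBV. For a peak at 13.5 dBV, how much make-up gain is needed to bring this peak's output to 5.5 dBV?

Without make-up, output = threshold + overshoot/12 = 1.5 + 1 = 2.5 dBV.
Gap to target: 3 dB.

3 dB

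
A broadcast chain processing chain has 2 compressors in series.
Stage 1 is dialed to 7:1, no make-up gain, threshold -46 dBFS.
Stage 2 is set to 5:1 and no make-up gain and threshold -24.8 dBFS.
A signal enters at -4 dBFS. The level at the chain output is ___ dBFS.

Stage 1: -4 dBFS is 42 dB over -46 dBFS; at 7:1 that becomes 6 dB over, giving -40 dBFS.
Stage 2: below threshold (-40 ≤ -24.8); passes unchanged; output -40 dBFS.

-40 dBFS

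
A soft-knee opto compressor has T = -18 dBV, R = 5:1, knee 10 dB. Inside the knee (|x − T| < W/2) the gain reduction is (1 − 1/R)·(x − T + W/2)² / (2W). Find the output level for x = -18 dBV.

x − T + W/2 = -18 − (-18) + 5 = 5.
GR = (1 − 1/5) × 5² / 20 = 0.8 × 25 / 20 = 1 dB.
Output = -18 − 1 = -19 dBV.

-19 dBV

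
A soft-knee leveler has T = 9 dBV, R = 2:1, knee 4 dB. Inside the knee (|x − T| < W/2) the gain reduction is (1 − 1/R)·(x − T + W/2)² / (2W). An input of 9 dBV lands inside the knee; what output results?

x − T + W/2 = 9 − 9 + 2 = 2.
GR = (1 − 1/2) × 2² / 8 = 0.5 × 4 / 8 = 0.25 dB.
Output = 9 − 0.25 = 8.75 dBV.

8.75 dBV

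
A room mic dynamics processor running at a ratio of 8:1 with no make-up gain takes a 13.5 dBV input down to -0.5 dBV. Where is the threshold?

Gain reduction = 13.5 − (-0.5) = 14 dB; output overshoot = GR / (R − 1) = 14 / 7 = 2 dB.
Threshold = output − output overshoot = -0.5 − 2 = -2.5 dBV.

-2.5 dBV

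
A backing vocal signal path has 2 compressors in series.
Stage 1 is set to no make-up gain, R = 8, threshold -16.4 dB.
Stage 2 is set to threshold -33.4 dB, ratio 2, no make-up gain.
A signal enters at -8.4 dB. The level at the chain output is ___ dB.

Stage 1: 8 dB above -16.4 dB, reduced 8:1 to 1 dB above → -15.4 dB.
Stage 2: 18 dB above -33.4 dB, reduced 2:1 to 9 dB above → -24.4 dB.

-24.4 dB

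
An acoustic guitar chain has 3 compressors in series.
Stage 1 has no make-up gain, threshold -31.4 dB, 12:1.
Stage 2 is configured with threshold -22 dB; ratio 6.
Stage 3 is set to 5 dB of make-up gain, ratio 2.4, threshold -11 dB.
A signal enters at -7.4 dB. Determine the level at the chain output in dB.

-24.4 dB

Stage 1: 24 dB above -31.4 dB, reduced 12:1 to 2 dB above → -29.4 dB.
Stage 2: -29.4 dB ≤ -22 dB, so stage 2 doesn't engage; output -29.4 dB.
Stage 3: below threshold (-29.4 ≤ -11); passes unchanged; make-up brings it to -24.4 dB.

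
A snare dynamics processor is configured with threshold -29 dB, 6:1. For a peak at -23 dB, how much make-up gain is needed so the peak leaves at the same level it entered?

Overshoot 6 dB → 6/6 = 1 dB after compression, so the compressed level is -29 + 1 = -28 dB.
Make-up = target − compressed = -23 − (-28) = 5 dB.

5 dB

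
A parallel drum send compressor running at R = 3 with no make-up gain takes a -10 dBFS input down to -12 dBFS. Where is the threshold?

Let T be the threshold. Output overshoot = (input overshoot)/R, so -12 − T = (-10 − T)/3.
3·(-12 − T) = -10 − T → 2·T = -36 − (-10) = -26.
T = -26/2 = -13 dBFS.

-13 dBFS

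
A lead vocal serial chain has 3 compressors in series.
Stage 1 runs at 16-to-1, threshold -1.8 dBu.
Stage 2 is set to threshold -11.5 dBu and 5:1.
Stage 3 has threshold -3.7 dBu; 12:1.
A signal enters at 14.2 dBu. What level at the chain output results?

-9.36 dBu

Stage 1: 16 dB above -1.8 dBu, reduced 16:1 to 1 dB above → -0.8 dBu.
Stage 2: 10.7 dB above -11.5 dBu, reduced 5:1 to 2.14 dB above → -9.36 dBu.
Stage 3: -9.36 dBu ≤ -3.7 dBu, so stage 3 doesn't engage; output -9.36 dBu.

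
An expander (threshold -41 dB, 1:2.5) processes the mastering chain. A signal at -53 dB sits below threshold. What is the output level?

-71 dB

The input is 12 dB below the -41 dB threshold.
A 1:2.5 expander multiplies undershoot by 2.5: 12 × 2.5 = 30 dB below threshold.
Output = -41 − 30 = -71 dB.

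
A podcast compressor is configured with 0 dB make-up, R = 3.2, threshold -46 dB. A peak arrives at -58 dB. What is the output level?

-58 dB

-58 dB is 12 dB below the -46 dB threshold, so no gain reduction is applied.
Output = input = -58 dB.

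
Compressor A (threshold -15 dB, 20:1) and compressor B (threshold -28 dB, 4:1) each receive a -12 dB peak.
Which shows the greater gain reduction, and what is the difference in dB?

A: overshoot 3 dB → output overshoot 0.15 dB → GR 2.85 dB.
B: overshoot 16 dB → output overshoot 4 dB → GR 12 dB.
B applies 9.15 dB more gain reduction.

B, by 9.15 dB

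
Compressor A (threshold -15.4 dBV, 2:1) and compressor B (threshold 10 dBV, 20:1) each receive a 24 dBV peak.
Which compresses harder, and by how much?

A, by 6.4 dB

A: GR = 39.4 − 39.4/2 = 19.7 dB.
B: GR = 14 − 14/20 = 13.3 dB.
A reduces 6.4 dB more.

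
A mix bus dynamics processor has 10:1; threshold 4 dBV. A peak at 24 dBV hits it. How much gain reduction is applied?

18 dB

Overshoot = 24 − 4 = 20 dB.
At 10:1, output sits 20/10 = 2 dB above threshold.
Gain reduction = 20 − 2 = 18 dB.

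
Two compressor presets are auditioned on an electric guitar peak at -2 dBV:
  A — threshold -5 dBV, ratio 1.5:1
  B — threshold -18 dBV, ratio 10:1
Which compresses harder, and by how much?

B, by 13.4 dB

A: overshoot 3 dB → output overshoot 2 dB → GR 1 dB.
B: overshoot 16 dB → output overshoot 1.6 dB → GR 14.4 dB.
B reduces 13.4 dB more.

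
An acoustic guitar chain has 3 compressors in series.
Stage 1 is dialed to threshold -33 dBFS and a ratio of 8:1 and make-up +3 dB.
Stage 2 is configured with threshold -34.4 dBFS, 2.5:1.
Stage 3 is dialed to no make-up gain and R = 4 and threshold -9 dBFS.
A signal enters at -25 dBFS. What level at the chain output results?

-32.24 dBFS

Stage 1: overshoot 8 dB → 8/8 = 1 dB → -32 dBFS; +3 dB make-up → -29 dBFS.
Stage 2: overshoot 5.4 dB → 5.4/2.5 = 2.16 dB → -32.24 dBFS.
Stage 3: -32.24 dBFS is at or below the -9 dBFS threshold — no compression; output -32.24 dBFS.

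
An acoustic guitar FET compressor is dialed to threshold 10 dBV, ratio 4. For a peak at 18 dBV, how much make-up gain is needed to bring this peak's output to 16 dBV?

4 dB

Overshoot 8 dB → 8/4 = 2 dB after compression, so the compressed level is 10 + 2 = 12 dBV.
Make-up = target − compressed = 16 − 12 = 4 dB.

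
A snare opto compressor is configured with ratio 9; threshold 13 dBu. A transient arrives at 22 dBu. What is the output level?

Overshoot: 22 − 13 = 9 dB.
At 9:1 the overshoot is divided by 9, leaving 1 dB above threshold.
That puts the output at 14 dBu.

14 dBu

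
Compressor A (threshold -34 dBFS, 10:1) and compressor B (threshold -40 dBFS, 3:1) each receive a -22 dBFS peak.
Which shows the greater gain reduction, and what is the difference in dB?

B, by 1.2 dB

A: overshoot 12 dB → output overshoot 1.2 dB → GR 10.8 dB.
B: overshoot 18 dB → output overshoot 6 dB → GR 12 dB.
Difference: 1.2 dB in favour of B.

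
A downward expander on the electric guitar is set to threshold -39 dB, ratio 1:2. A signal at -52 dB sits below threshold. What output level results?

-65 dB

Below threshold, a 1:2 expander applies gain = (2−1)×(T − x) of attenuation.
(2−1) × 13 = 13 dB, so output = -52 − 13 = -65 dB.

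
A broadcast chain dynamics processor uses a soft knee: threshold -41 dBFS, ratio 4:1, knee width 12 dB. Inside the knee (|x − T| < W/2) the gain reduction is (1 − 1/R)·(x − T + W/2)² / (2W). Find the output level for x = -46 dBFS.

x − T + W/2 = -46 − (-41) + 6 = 1.
GR = (1 − 1/4) × 1² / 24 = 0.75 × 1 / 24 = 0.03125 dB.
Output = -46 − 0.03125 = -46.03125 dBFS.

-46.03125 dBFS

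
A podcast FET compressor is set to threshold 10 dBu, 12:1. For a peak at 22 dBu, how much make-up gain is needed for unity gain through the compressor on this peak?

The peak compresses to 10 + 12/12 = 11 dBu.
To reach 22 dBu requires 22 − 11 = 11 dB of make-up.

11 dB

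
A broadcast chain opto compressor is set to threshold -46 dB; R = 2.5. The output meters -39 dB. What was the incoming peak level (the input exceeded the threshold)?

That's 7 dB above the -46 dB threshold.
Undo the ratio: input overshoot = 7 × 2.5 = 17.5 dB, giving input = -28.5 dB.

-28.5 dB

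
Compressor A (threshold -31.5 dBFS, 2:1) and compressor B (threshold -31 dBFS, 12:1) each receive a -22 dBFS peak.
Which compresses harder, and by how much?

A: GR = 9.5 − 9.5/2 = 4.75 dB.
B: GR = 9 − 9/12 = 8.25 dB.
B reduces 3.5 dB more.

B, by 3.5 dB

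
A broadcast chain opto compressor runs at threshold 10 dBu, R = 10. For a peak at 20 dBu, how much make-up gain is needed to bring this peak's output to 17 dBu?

The peak compresses to 10 + 10/10 = 11 dBu.
To reach 17 dBu requires 17 − 11 = 6 dB of make-up.

6 dB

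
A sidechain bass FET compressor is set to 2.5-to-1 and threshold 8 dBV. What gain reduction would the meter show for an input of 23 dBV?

9 dB

Overshoot = 23 − 8 = 15 dB.
A 2.5:1 ratio leaves 6 dB of that excess.
GR = overshoot in − overshoot out = 15 − 6 = 9 dB.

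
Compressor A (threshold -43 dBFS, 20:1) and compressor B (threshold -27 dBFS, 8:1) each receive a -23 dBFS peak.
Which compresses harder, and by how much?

A, by 15.5 dB

A: overshoot 20 dB → output overshoot 1 dB → GR 19 dB.
B: overshoot 4 dB → output overshoot 0.5 dB → GR 3.5 dB.
A applies 15.5 dB more gain reduction.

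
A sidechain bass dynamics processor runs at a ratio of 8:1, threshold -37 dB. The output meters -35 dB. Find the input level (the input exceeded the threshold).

That's 2 dB above the -37 dB threshold.
Undo the ratio: input overshoot = 2 × 8 = 16 dB, giving input = -21 dB.

-21 dB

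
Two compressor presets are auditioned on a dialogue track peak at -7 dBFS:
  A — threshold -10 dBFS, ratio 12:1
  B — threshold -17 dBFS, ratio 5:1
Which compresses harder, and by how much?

A: 3 dB over, compressed to 0.25 dB over, so 2.75 dB of GR.
B: 10 dB over, compressed to 2 dB over, so 8 dB of GR.
Difference: 5.25 dB in favour of B.

B, by 5.25 dB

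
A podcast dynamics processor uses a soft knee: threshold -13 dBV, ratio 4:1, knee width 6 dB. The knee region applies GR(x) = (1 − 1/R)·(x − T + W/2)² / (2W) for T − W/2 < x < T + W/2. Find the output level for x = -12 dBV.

x − T + W/2 = -12 − (-13) + 3 = 4.
GR = (1 − 1/4) × 4² / 12 = 0.75 × 16 / 12 = 1 dB.
Output = -12 − 1 = -13 dBV.

-13 dBV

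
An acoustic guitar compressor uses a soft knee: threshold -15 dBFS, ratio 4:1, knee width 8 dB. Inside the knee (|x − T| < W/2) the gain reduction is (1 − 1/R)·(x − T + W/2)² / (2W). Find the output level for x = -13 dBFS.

x − T + W/2 = -13 − (-15) + 4 = 6.
GR = (1 − 1/4) × 6² / 16 = 0.75 × 36 / 16 = 1.6875 dB.
Output = -13 − 1.6875 = -14.6875 dBFS.

-14.6875 dBFS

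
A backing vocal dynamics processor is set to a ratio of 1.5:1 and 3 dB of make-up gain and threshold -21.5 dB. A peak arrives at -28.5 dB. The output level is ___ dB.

-25.5 dB

-28.5 dB is 7 dB below the -21.5 dB threshold, so no gain reduction is applied.
Make-up gain adds 3 dB: -28.5 + 3 = -25.5 dB.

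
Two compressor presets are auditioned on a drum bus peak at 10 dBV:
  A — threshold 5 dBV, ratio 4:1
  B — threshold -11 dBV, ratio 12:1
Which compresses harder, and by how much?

B, by 15.5 dB

A: overshoot 5 dB → output overshoot 1.25 dB → GR 3.75 dB.
B: overshoot 21 dB → output overshoot 1.75 dB → GR 19.25 dB.
B reduces 15.5 dB more.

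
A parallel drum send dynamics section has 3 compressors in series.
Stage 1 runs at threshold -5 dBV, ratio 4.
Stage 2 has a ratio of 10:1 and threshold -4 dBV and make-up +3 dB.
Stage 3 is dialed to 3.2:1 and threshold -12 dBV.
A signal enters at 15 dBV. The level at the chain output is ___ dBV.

-8.4375 dBV

Stage 1: 20 dB above -5 dBV, reduced 4:1 to 5 dB above → 0 dBV.
Stage 2: overshoot 4 dB → 4/10 = 0.4 dB → -3.6 dBV; +3 dB make-up → -0.6 dBV.
Stage 3: 11.4 dB above -12 dBV, reduced 3.2:1 to 3.5625 dB above → -8.4375 dBV.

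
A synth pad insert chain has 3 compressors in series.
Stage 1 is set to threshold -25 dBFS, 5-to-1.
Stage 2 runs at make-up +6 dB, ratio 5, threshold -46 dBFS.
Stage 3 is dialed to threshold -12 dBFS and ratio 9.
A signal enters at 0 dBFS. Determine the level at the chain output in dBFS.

-34.8 dBFS

Stage 1: overshoot 25 dB → 25/5 = 5 dB → -20 dBFS.
Stage 2: overshoot 26 dB → 26/5 = 5.2 dB → -40.8 dBFS; +6 dB make-up → -34.8 dBFS.
Stage 3: below threshold (-34.8 ≤ -12); passes unchanged; output -34.8 dBFS.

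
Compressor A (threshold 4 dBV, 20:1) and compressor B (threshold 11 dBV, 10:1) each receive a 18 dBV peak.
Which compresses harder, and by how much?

A, by 7 dB

A: GR = 14 − 14/20 = 13.3 dB.
B: GR = 7 − 7/10 = 6.3 dB.
Difference: 7 dB in favour of A.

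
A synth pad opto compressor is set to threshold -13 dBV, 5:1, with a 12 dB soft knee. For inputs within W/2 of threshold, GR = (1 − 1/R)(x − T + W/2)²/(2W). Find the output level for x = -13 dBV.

x − T + W/2 = -13 − (-13) + 6 = 6.
GR = (1 − 1/5) × 6² / 24 = 0.8 × 36 / 24 = 1.2 dB.
Output = -13 − 1.2 = -14.2 dBV.

-14.2 dBV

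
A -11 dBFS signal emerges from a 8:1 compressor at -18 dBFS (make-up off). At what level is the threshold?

-19 dBFS

Gain reduction = -11 − (-18) = 7 dB; output overshoot = GR / (R − 1) = 7 / 7 = 1 dB.
Threshold = output − output overshoot = -18 − 1 = -19 dBFS.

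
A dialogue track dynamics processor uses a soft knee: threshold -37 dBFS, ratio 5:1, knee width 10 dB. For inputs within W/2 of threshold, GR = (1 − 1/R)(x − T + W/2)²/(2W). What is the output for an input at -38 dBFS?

-38.64 dBFS

x − T + W/2 = -38 − (-37) + 5 = 4.
GR = (1 − 1/5) × 4² / 20 = 0.8 × 16 / 20 = 0.64 dB.
Output = -38 − 0.64 = -38.64 dBFS.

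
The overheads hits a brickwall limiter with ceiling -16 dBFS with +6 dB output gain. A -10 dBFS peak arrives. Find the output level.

The limiter clamps the peak to its -16 dBFS ceiling.
Output gain then adds 6 dB: -16 + 6 = -10 dBFS.

-10 dBFS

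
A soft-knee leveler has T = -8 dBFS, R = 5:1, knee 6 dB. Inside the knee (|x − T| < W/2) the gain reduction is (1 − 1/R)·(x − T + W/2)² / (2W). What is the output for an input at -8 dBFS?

-8.6 dBFS

x − T + W/2 = -8 − (-8) + 3 = 3.
GR = (1 − 1/5) × 3² / 12 = 0.8 × 9 / 12 = 0.6 dB.
Output = -8 − 0.6 = -8.6 dBFS.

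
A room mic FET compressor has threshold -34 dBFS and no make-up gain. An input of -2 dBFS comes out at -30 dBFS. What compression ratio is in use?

Input overshoot = -2 − (-34) = 32 dB; output overshoot = -30 − (-34) = 4 dB.
Ratio = 32 / 4 = 8.

8:1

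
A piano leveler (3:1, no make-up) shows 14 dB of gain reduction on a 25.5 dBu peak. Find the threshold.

Gain reduction = 25.5 − 11.5 = 14 dB; output overshoot = GR / (R − 1) = 14 / 2 = 7 dB.
Threshold = output − output overshoot = 11.5 − 7 = 4.5 dBu.

4.5 dBu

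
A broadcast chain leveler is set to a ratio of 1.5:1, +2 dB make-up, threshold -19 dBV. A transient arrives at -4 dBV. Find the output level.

Overshoot: -4 − (-19) = 15 dB.
The 15 dB excess becomes 10 dB after 1.5:1 reduction.
Output = -19 + 10 = -9 dBV; make-up adds 2 dB, giving -7 dBV.

-7 dBV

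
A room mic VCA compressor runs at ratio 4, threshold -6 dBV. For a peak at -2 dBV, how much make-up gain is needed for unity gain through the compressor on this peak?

Without make-up, output = threshold + overshoot/4 = -6 + 1 = -5 dBV.
Gap to target: 3 dB.

3 dB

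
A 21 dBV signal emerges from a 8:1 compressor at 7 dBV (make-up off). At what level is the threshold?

Input is 16 dB above T (since output overshoot × R = input overshoot: (7 − T)·8 = 21 − T gives T = 5 dBV).
Check: 5 + (21 − 5)/8 = 5 + 2 = 7 dBV. ✓

5 dBV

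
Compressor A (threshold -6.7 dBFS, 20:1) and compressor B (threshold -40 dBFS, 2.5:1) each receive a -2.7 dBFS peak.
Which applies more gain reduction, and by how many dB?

A: overshoot 4 dB → output overshoot 0.2 dB → GR 3.8 dB.
B: overshoot 37.3 dB → output overshoot 14.92 dB → GR 22.38 dB.
B reduces 18.58 dB more.

B, by 18.58 dB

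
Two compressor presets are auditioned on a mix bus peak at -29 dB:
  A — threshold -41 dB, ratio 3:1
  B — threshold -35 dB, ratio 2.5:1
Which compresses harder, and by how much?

A, by 4.4 dB

A: overshoot 12 dB → output overshoot 4 dB → GR 8 dB.
B: overshoot 6 dB → output overshoot 2.4 dB → GR 3.6 dB.
Difference: 4.4 dB in favour of A.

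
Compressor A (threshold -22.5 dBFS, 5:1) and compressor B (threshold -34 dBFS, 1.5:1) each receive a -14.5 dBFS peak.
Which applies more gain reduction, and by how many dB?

B, by 0.1 dB

A: GR = 8 − 8/5 = 6.4 dB.
B: GR = 19.5 − 19.5/1.5 = 6.5 dB.
B applies 0.1 dB more gain reduction.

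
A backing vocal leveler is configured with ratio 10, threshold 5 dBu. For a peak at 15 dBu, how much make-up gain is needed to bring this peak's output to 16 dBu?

Without make-up, output = threshold + overshoot/10 = 5 + 1 = 6 dBu.
Gap to target: 10 dB.

10 dB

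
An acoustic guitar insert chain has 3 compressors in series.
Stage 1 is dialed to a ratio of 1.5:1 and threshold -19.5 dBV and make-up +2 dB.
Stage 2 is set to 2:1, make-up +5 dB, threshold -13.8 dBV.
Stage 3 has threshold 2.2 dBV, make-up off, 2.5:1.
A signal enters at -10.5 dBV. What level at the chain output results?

Stage 1: overshoot 9 dB → 9/1.5 = 6 dB → -13.5 dBV; +2 dB make-up → -11.5 dBV.
Stage 2: -11.5 dBV is 2.3 dB over -13.8 dBV; at 2:1 that becomes 1.15 dB over, giving -12.65 dBV; +5 dB make-up → -7.65 dBV.
Stage 3: below threshold (-7.65 ≤ 2.2); passes unchanged; output -7.65 dBV.

-7.65 dBV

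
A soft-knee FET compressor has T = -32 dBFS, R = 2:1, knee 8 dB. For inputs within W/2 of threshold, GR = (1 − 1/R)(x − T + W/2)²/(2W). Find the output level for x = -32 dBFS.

x − T + W/2 = -32 − (-32) + 4 = 4.
GR = (1 − 1/2) × 4² / 16 = 0.5 × 16 / 16 = 0.5 dB.
Output = -32 − 0.5 = -32.5 dBFS.

-32.5 dBFS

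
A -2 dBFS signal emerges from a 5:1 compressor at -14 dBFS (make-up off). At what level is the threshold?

-17 dBFS

Gain reduction = -2 − (-14) = 12 dB; output overshoot = GR / (R − 1) = 12 / 4 = 3 dB.
Threshold = output − output overshoot = -14 − 3 = -17 dBFS.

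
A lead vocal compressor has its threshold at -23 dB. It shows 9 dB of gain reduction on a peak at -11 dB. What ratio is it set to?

4:1

Input overshoot = -11 − (-23) = 12 dB.
Output overshoot = 12 − 9 = 3 dB.
Ratio = input overshoot / output overshoot = 12 / 3 = 4.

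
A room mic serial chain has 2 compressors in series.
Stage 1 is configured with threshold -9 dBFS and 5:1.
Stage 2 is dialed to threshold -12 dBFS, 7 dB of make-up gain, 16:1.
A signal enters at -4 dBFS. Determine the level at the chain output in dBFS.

-4.75 dBFS

Stage 1: overshoot 5 dB → 5/5 = 1 dB → -8 dBFS.
Stage 2: -8 dBFS is 4 dB over -12 dBFS; at 16:1 that becomes 0.25 dB over, giving -11.75 dBFS; +7 dB make-up → -4.75 dBFS.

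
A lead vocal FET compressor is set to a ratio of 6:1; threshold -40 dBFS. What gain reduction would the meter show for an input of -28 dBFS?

10 dB

-28 dBFS exceeds the threshold by 12 dB.
After 6:1 compression the overshoot becomes 12/6 = 2 dB.
So the signal is attenuated by 12 − 2 = 10 dB.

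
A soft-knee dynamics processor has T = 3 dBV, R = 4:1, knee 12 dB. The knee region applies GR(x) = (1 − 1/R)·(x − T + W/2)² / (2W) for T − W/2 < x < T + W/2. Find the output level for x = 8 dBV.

4.21875 dBV

x − T + W/2 = 8 − 3 + 6 = 11.
GR = (1 − 1/4) × 11² / 24 = 0.75 × 121 / 24 = 3.78125 dB.
Output = 8 − 3.78125 = 4.21875 dBV.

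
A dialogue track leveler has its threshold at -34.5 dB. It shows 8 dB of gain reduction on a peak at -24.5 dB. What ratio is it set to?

5:1

Input overshoot = -24.5 − (-34.5) = 10 dB.
Output overshoot = 10 − 8 = 2 dB.
Ratio = input overshoot / output overshoot = 10 / 2 = 5.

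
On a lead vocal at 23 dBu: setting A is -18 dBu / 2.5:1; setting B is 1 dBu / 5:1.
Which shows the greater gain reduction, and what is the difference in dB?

A, by 7 dB

A: 41 dB over, compressed to 16.4 dB over, so 24.6 dB of GR.
B: 22 dB over, compressed to 4.4 dB over, so 17.6 dB of GR.
A reduces 7 dB more.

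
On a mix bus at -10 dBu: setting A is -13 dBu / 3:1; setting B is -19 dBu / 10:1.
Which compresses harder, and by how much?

B, by 6.1 dB

A: overshoot 3 dB → output overshoot 1 dB → GR 2 dB.
B: overshoot 9 dB → output overshoot 0.9 dB → GR 8.1 dB.
B applies 6.1 dB more gain reduction.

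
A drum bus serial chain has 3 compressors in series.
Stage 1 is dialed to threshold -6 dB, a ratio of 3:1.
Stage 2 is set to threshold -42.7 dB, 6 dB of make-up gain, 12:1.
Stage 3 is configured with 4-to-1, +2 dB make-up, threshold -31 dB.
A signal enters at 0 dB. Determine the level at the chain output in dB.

Stage 1: 0 dB is 6 dB over -6 dB; at 3:1 that becomes 2 dB over, giving -4 dB.
Stage 2: overshoot 38.7 dB → 38.7/12 = 3.225 dB → -39.475 dB; +6 dB make-up → -33.475 dB.
Stage 3: below threshold (-33.475 ≤ -31); passes unchanged; make-up brings it to -31.475 dB.

-31.475 dB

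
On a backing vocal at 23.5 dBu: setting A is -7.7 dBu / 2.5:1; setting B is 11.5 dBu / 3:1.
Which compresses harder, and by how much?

A, by 10.72 dB

A: overshoot 31.2 dB → output overshoot 12.48 dB → GR 18.72 dB.
B: overshoot 12 dB → output overshoot 4 dB → GR 8 dB.
A reduces 10.72 dB more.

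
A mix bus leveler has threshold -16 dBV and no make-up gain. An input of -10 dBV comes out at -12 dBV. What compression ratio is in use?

1.5:1

Input overshoot = -10 − (-16) = 6 dB; output overshoot = -12 − (-16) = 4 dB.
Ratio = 6 / 4 = 1.5.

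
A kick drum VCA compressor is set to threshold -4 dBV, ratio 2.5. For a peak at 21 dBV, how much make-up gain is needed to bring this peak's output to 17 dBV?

11 dB

The peak compresses to -4 + 25/2.5 = 6 dBV.
To reach 17 dBV requires 17 − 6 = 11 dB of make-up.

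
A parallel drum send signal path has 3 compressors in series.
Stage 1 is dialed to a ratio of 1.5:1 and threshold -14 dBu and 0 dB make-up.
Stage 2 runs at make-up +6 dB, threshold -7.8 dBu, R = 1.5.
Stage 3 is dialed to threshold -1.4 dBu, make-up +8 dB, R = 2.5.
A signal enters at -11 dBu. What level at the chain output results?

Stage 1: 3 dB above -14 dBu, reduced 1.5:1 to 2 dB above → -12 dBu.
Stage 2: -12 dBu ≤ -7.8 dBu, so stage 2 doesn't engage; make-up brings it to -6 dBu.
Stage 3: below threshold (-6 ≤ -1.4); passes unchanged; make-up brings it to 2 dBu.

2 dBu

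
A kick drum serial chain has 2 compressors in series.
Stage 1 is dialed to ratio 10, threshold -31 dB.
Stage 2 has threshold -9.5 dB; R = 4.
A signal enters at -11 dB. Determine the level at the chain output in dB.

-29 dB

Stage 1: -11 dB is 20 dB over -31 dB; at 10:1 that becomes 2 dB over, giving -29 dB.
Stage 2: -29 dB is at or below the -9.5 dB threshold — no compression; output -29 dB.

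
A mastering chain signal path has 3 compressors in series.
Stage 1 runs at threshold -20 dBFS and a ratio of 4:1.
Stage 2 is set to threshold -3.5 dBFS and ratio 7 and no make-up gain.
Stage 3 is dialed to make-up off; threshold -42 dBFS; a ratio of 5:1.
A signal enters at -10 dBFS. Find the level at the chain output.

Stage 1: overshoot 10 dB → 10/4 = 2.5 dB → -17.5 dBFS.
Stage 2: -17.5 dBFS ≤ -3.5 dBFS, so stage 2 doesn't engage; output -17.5 dBFS.
Stage 3: 24.5 dB above -42 dBFS, reduced 5:1 to 4.9 dB above → -37.1 dBFS.

-37.1 dBFS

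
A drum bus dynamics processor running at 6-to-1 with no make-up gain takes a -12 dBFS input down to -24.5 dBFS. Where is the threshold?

-27 dBFS

Gain reduction = -12 − (-24.5) = 12.5 dB; output overshoot = GR / (R − 1) = 12.5 / 5 = 2.5 dB.
Threshold = output − output overshoot = -24.5 − 2.5 = -27 dBFS.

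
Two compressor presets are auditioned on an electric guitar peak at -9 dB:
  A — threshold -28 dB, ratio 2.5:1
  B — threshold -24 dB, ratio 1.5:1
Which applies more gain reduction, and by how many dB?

A: overshoot 19 dB → output overshoot 7.6 dB → GR 11.4 dB.
B: overshoot 15 dB → output overshoot 10 dB → GR 5 dB.
Difference: 6.4 dB in favour of A.

A, by 6.4 dB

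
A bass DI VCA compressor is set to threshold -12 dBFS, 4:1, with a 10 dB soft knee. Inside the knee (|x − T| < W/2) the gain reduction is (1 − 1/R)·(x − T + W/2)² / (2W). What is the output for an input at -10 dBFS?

-11.8375 dBFS

x − T + W/2 = -10 − (-12) + 5 = 7.
GR = (1 − 1/4) × 7² / 20 = 0.75 × 49 / 20 = 1.8375 dB.
Output = -10 − 1.8375 = -11.8375 dBFS.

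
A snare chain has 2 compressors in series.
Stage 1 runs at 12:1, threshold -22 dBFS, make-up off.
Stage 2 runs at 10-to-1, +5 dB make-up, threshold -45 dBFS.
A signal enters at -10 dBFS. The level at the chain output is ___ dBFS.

Stage 1: 12 dB above -22 dBFS, reduced 12:1 to 1 dB above → -21 dBFS.
Stage 2: 24 dB above -45 dBFS, reduced 10:1 to 2.4 dB above → -42.6 dBFS; +5 dB make-up → -37.6 dBFS.

-37.6 dBFS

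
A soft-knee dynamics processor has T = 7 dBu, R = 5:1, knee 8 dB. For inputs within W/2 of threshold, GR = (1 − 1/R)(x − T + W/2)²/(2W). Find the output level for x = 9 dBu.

7.2 dBu

x − T + W/2 = 9 − 7 + 4 = 6.
GR = (1 − 1/5) × 6² / 16 = 0.8 × 36 / 16 = 1.8 dB.
Output = 9 − 1.8 = 7.2 dBu.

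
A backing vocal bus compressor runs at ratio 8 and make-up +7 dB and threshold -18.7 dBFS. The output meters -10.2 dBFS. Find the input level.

Remove make-up: -10.2 − 7 = -17.2 dBFS.
The compressed level sits -17.2 − (-18.7) = 1.5 dB over threshold.
Input overshoot = R × output overshoot = 12 dB → input = -18.7 + 12 = -6.7 dBFS.

-6.7 dBFS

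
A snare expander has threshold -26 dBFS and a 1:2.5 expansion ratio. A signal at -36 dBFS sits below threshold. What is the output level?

The input is 10 dB below the -26 dBFS threshold.
A 1:2.5 expander multiplies undershoot by 2.5: 10 × 2.5 = 25 dB below threshold.
Output = -26 − 25 = -51 dBFS.

-51 dBFS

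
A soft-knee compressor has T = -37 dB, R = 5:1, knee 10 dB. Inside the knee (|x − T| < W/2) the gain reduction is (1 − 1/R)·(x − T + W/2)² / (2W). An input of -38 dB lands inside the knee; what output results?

-38.64 dB

x − T + W/2 = -38 − (-37) + 5 = 4.
GR = (1 − 1/5) × 4² / 20 = 0.8 × 16 / 20 = 0.64 dB.
Output = -38 − 0.64 = -38.64 dB.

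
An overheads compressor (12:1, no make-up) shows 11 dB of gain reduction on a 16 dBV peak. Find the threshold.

4 dBV

Gain reduction = 16 − 5 = 11 dB; output overshoot = GR / (R − 1) = 11 / 11 = 1 dB.
Threshold = output − output overshoot = 5 − 1 = 4 dBV.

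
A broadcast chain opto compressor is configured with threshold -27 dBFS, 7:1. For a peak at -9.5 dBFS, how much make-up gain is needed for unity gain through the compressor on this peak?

15 dB

Without make-up, output = threshold + overshoot/7 = -27 + 2.5 = -24.5 dBFS.
Gap to target: 15 dB.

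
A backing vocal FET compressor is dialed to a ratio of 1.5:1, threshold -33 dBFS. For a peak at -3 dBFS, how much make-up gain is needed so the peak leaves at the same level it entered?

10 dB

The peak compresses to -33 + 30/1.5 = -13 dBFS.
To reach -3 dBFS requires -3 − (-13) = 10 dB of make-up.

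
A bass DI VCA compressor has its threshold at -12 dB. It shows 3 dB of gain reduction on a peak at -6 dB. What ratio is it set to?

Input overshoot = -6 − (-12) = 6 dB.
Output overshoot = 6 − 3 = 3 dB.
Ratio = input overshoot / output overshoot = 6 / 3 = 2.

2:1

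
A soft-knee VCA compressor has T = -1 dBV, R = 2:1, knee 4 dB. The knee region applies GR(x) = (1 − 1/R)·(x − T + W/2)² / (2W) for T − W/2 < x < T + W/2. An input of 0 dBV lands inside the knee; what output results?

-0.5625 dBV

x − T + W/2 = 0 − (-1) + 2 = 3.
GR = (1 − 1/2) × 3² / 8 = 0.5 × 9 / 8 = 0.5625 dB.
Output = 0 − 0.5625 = -0.5625 dBV.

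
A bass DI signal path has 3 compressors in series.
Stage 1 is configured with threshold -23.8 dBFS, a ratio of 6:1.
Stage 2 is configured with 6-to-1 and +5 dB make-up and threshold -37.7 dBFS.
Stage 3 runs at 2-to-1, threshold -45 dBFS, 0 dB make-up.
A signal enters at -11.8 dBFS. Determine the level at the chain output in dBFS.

-37.525 dBFS

Stage 1: 12 dB above -23.8 dBFS, reduced 6:1 to 2 dB above → -21.8 dBFS.
Stage 2: -21.8 dBFS is 15.9 dB over -37.7 dBFS; at 6:1 that becomes 2.65 dB over, giving -35.05 dBFS; +5 dB make-up → -30.05 dBFS.
Stage 3: overshoot 14.95 dB → 14.95/2 = 7.475 dB → -37.525 dBFS.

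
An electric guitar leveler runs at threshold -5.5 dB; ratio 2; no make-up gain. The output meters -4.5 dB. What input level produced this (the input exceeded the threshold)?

-3.5 dB

Post-compression overshoot = -4.5 − (-5.5) = 1 dB.
Input overshoot = R × output overshoot = 2 dB → input = -5.5 + 2 = -3.5 dB.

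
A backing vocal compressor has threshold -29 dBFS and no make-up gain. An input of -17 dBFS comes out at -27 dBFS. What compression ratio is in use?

6:1

Input overshoot = -17 − (-29) = 12 dB; output overshoot = -27 − (-29) = 2 dB.
Ratio = 12 / 2 = 6.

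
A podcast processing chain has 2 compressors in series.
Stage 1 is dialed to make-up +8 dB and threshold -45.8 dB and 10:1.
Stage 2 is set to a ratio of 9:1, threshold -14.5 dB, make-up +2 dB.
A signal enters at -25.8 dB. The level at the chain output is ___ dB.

-33.8 dB

Stage 1: 20 dB above -45.8 dB, reduced 10:1 to 2 dB above → -43.8 dB; +8 dB make-up → -35.8 dB.
Stage 2: -35.8 dB is at or below the -14.5 dB threshold — no compression; make-up brings it to -33.8 dB.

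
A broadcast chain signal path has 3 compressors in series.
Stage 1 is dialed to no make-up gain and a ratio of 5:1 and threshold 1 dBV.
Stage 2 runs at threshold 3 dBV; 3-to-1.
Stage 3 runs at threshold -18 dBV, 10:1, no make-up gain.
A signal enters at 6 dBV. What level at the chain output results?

-16 dBV

Stage 1: 5 dB above 1 dBV, reduced 5:1 to 1 dB above → 2 dBV.
Stage 2: below threshold (2 ≤ 3); passes unchanged; output 2 dBV.
Stage 3: 20 dB above -18 dBV, reduced 10:1 to 2 dB above → -16 dBV.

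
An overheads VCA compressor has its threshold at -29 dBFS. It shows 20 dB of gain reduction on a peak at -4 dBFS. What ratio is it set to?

5:1

Input overshoot = -4 − (-29) = 25 dB.
Output overshoot = 25 − 20 = 5 dB.
Ratio = input overshoot / output overshoot = 25 / 5 = 5.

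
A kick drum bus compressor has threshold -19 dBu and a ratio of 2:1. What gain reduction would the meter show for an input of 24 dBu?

The signal is 43 dB above threshold.
At 2:1, output sits 43/2 = 21.5 dB above threshold.
GR = overshoot in − overshoot out = 43 − 21.5 = 21.5 dB.

21.5 dB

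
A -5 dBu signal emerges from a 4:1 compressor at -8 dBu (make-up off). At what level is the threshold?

-9 dBu

Let T be the threshold. Output overshoot = (input overshoot)/R, so -8 − T = (-5 − T)/4.
4·(-8 − T) = -5 − T → 3·T = -32 − (-5) = -27.
T = -27/3 = -9 dBu.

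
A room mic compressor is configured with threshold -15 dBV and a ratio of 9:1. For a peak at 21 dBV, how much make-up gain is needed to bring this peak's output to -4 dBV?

7 dB

The peak compresses to -15 + 36/9 = -11 dBV.
To reach -4 dBV requires -4 − (-11) = 7 dB of make-up.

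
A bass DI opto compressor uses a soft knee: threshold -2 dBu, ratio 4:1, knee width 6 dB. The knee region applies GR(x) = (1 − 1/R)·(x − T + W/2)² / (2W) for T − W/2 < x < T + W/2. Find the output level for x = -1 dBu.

x − T + W/2 = -1 − (-2) + 3 = 4.
GR = (1 − 1/4) × 4² / 12 = 0.75 × 16 / 12 = 1 dB.
Output = -1 − 1 = -2 dBu.

-2 dBu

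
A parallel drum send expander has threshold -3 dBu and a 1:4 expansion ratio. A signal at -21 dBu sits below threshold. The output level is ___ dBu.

-75 dBu

Undershoot = (-3) − (-21) = 18 dB.
At 1:4, that expands to 72 dB under threshold.
Output = -3 − 72 = -75 dBu.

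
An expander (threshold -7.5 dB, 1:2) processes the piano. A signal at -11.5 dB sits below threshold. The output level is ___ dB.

Undershoot = (-7.5) − (-11.5) = 4 dB.
At 1:2, that expands to 8 dB under threshold.
Output = -7.5 − 8 = -15.5 dB.

-15.5 dB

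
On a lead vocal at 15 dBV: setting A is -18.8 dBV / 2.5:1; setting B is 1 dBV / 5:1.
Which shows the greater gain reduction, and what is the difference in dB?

A, by 9.08 dB

A: 33.8 dB over, compressed to 13.52 dB over, so 20.28 dB of GR.
B: 14 dB over, compressed to 2.8 dB over, so 11.2 dB of GR.
Difference: 9.08 dB in favour of A.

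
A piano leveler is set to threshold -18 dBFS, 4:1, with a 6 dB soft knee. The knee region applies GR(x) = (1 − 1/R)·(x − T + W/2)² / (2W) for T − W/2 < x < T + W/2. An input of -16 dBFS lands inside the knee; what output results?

x − T + W/2 = -16 − (-18) + 3 = 5.
GR = (1 − 1/4) × 5² / 12 = 0.75 × 25 / 12 = 1.5625 dB.
Output = -16 − 1.5625 = -17.5625 dBFS.

-17.5625 dBFS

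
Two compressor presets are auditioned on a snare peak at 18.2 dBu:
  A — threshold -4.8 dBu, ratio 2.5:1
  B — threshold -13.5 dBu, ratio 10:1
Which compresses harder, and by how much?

B, by 14.73 dB

A: overshoot 23 dB → output overshoot 9.2 dB → GR 13.8 dB.
B: overshoot 31.7 dB → output overshoot 3.17 dB → GR 28.53 dB.
B applies 14.73 dB more gain reduction.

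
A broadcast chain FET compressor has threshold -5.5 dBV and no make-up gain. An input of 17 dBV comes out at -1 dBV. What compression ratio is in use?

Input overshoot = 17 − (-5.5) = 22.5 dB; output overshoot = -1 − (-5.5) = 4.5 dB.
Ratio = 22.5 / 4.5 = 5.

5:1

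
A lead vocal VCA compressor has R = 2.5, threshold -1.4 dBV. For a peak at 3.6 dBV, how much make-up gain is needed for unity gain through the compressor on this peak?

3 dB

Overshoot 5 dB → 5/2.5 = 2 dB after compression, so the compressed level is -1.4 + 2 = 0.6 dBV.
Make-up = target − compressed = 3.6 − 0.6 = 3 dB.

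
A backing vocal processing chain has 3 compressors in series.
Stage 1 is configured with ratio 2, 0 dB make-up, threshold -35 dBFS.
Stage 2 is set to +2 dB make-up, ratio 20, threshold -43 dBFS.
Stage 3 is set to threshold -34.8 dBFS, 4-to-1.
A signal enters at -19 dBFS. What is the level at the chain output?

Stage 1: overshoot 16 dB → 16/2 = 8 dB → -27 dBFS.
Stage 2: -27 dBFS is 16 dB over -43 dBFS; at 20:1 that becomes 0.8 dB over, giving -42.2 dBFS; +2 dB make-up → -40.2 dBFS.
Stage 3: below threshold (-40.2 ≤ -34.8); passes unchanged; output -40.2 dBFS.

-40.2 dBFS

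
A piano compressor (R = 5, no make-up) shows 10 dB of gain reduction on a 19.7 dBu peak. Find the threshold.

Gain reduction = 19.7 − 9.7 = 10 dB; output overshoot = GR / (R − 1) = 10 / 4 = 2.5 dB.
Threshold = output − output overshoot = 9.7 − 2.5 = 7.2 dBu.

7.2 dBu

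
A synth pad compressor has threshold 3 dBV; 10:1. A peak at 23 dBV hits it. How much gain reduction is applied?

18 dB

The signal is 20 dB above threshold.
A 10:1 ratio leaves 2 dB of that excess.
So the signal is attenuated by 20 − 2 = 18 dB.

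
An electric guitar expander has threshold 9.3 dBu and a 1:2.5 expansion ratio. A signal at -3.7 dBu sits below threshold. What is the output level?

The input is 13 dB below the 9.3 dBu threshold.
A 1:2.5 expander multiplies undershoot by 2.5: 13 × 2.5 = 32.5 dB below threshold.
Output = 9.3 − 32.5 = -23.2 dBu.

-23.2 dBu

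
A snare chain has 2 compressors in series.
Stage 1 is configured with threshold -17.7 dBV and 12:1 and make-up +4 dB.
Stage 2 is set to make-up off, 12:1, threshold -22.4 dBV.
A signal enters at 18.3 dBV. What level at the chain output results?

-21.425 dBV

Stage 1: 18.3 dBV is 36 dB over -17.7 dBV; at 12:1 that becomes 3 dB over, giving -14.7 dBV; +4 dB make-up → -10.7 dBV.
Stage 2: -10.7 dBV is 11.7 dB over -22.4 dBV; at 12:1 that becomes 0.975 dB over, giving -21.425 dBV.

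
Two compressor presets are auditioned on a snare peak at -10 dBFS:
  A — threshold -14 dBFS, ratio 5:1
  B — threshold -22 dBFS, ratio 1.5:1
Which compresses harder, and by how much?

B, by 0.8 dB

A: overshoot 4 dB → output overshoot 0.8 dB → GR 3.2 dB.
B: overshoot 12 dB → output overshoot 8 dB → GR 4 dB.
B applies 0.8 dB more gain reduction.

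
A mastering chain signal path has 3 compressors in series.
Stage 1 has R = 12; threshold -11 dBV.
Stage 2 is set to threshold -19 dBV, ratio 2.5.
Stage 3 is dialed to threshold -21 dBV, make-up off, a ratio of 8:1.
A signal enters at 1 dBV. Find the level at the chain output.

Stage 1: 12 dB above -11 dBV, reduced 12:1 to 1 dB above → -10 dBV.
Stage 2: -10 dBV is 9 dB over -19 dBV; at 2.5:1 that becomes 3.6 dB over, giving -15.4 dBV.
Stage 3: -15.4 dBV is 5.6 dB over -21 dBV; at 8:1 that becomes 0.7 dB over, giving -20.3 dBV.

-20.3 dBV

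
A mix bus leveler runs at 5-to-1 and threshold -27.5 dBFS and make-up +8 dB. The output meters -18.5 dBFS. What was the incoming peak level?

-22.5 dBFS

Before make-up, the level was -18.5 − 8 = -26.5 dBFS.
That's 1 dB above the -27.5 dBFS threshold.
Input overshoot = R × output overshoot = 5 dB → input = -27.5 + 5 = -22.5 dBFS.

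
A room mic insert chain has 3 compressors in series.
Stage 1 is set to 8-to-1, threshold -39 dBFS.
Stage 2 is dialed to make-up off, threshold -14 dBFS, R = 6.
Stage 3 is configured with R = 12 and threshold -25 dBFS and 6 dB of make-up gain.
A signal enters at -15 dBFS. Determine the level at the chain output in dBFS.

-30 dBFS

Stage 1: overshoot 24 dB → 24/8 = 3 dB → -36 dBFS.
Stage 2: -36 dBFS is at or below the -14 dBFS threshold — no compression; output -36 dBFS.
Stage 3: -36 dBFS ≤ -25 dBFS, so stage 3 doesn't engage; make-up brings it to -30 dBFS.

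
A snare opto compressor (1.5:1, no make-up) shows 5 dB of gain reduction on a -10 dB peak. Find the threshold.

-25 dB

Input is 15 dB above T (since output overshoot × R = input overshoot: (-15 − T)·1.5 = -10 − T gives T = -25 dB).
Check: -25 + (-10 − (-25))/1.5 = -25 + 10 = -15 dB. ✓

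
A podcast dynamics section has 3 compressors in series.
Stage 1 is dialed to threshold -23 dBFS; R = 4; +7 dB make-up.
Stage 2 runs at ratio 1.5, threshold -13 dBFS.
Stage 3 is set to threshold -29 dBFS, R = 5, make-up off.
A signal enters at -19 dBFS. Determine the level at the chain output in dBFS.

Stage 1: overshoot 4 dB → 4/4 = 1 dB → -22 dBFS; +7 dB make-up → -15 dBFS.
Stage 2: -15 dBFS is at or below the -13 dBFS threshold — no compression; output -15 dBFS.
Stage 3: overshoot 14 dB → 14/5 = 2.8 dB → -26.2 dBFS.

-26.2 dBFS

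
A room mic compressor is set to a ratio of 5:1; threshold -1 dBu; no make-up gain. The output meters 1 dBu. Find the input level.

Post-compression overshoot = 1 − (-1) = 2 dB.
Input overshoot = R × output overshoot = 10 dB → input = -1 + 10 = 9 dBu.

9 dBu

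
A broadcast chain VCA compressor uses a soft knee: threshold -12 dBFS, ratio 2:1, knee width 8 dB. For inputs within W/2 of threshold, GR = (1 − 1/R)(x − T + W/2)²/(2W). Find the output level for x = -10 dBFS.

x − T + W/2 = -10 − (-12) + 4 = 6.
GR = (1 − 1/2) × 6² / 16 = 0.5 × 36 / 16 = 1.125 dB.
Output = -10 − 1.125 = -11.125 dBFS.

-11.125 dBFS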